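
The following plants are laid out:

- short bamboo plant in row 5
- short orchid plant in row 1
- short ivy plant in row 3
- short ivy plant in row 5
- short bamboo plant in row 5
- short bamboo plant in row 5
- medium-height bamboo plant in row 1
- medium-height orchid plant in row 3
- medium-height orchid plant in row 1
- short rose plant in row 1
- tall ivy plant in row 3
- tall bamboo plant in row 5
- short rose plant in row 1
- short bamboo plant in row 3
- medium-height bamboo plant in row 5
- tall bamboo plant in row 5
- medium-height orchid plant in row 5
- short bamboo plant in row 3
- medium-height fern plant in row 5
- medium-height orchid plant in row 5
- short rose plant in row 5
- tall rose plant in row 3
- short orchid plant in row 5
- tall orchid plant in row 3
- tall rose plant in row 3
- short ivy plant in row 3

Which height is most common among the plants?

short

Counts by height: short 13, medium-height 7, tall 6.
The maximum is 13, held uniquely by short.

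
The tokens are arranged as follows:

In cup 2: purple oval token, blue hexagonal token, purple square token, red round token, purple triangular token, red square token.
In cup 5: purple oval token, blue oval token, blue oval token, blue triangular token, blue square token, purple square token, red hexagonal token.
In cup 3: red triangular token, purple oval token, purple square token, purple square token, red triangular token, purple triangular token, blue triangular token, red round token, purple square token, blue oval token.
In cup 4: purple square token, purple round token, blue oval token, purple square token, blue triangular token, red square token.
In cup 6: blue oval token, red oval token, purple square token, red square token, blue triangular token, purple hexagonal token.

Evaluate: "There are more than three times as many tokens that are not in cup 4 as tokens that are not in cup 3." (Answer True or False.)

|tokens that are not in cup 4| = 29.
|tokens that are not in cup 3| = 25.
The claim requires 29 > 3 × 25 = 75, which does not hold.

False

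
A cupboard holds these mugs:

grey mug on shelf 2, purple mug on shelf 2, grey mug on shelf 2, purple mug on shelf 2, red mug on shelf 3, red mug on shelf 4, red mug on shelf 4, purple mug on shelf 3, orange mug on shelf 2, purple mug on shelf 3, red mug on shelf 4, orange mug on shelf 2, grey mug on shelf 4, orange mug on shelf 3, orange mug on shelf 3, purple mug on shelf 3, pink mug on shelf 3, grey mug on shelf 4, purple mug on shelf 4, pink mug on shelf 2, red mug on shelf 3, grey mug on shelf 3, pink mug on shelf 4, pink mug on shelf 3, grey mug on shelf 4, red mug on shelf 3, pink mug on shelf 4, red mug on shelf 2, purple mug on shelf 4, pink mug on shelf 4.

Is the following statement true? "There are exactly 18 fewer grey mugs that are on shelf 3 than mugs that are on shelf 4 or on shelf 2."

grey mugs on shelf 3: 1.
mugs on shelf 4 or on shelf 2: 19.
The claim requires 19 − 1 (= 18) to equal 18, which holds.

True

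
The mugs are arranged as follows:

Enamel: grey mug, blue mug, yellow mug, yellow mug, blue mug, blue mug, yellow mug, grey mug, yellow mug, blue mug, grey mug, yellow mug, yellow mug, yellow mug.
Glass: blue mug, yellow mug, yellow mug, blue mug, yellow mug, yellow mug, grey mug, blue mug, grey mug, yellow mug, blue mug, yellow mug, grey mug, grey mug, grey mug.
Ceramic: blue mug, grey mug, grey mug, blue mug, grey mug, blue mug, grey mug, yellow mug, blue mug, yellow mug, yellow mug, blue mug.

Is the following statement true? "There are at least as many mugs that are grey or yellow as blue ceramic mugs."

mugs that are grey or yellow: 28.
blue ceramic mugs: 5.
The claim requires 28 ≥ 5, which holds.

True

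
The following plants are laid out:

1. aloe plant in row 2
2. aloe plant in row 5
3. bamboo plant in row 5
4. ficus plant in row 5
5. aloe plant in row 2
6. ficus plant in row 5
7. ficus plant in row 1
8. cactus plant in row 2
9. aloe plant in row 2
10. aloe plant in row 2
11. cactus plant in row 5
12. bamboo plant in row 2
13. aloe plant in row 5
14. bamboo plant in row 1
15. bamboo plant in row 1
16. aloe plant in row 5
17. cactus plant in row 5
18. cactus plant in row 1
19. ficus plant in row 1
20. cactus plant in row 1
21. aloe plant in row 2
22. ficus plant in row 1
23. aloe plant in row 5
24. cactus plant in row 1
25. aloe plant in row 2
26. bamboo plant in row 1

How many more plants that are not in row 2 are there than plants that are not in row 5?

plants that are not in row 2: 18.
plants that are not in row 5: 17.
18 − 17 = 1.

1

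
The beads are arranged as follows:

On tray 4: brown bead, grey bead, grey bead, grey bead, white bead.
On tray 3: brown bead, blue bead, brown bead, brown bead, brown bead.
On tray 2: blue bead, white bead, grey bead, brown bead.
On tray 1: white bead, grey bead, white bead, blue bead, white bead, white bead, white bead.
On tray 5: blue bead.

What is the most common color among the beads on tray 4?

grey

Counts by color (restricted to beads on tray 4): grey 3, white 1, brown 1.
The maximum is 3, held uniquely by grey.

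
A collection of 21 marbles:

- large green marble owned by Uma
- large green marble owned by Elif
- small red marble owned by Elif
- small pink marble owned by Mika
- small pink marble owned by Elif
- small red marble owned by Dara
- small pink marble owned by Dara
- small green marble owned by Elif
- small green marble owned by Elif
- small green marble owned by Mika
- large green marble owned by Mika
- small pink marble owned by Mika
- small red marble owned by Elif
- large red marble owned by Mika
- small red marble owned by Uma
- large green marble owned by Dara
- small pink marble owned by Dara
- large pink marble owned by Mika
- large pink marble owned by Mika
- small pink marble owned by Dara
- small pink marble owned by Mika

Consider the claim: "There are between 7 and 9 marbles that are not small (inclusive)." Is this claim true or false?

True

|marbles that are not small| = 7.
The claim requires 7 ≤ 7 ≤ 9, which holds.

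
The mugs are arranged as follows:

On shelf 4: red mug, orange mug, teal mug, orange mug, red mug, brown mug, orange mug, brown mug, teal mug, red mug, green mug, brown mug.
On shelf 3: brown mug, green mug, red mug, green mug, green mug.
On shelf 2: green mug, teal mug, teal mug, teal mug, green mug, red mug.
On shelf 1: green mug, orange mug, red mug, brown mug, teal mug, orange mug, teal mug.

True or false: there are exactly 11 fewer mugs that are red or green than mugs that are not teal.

False

|mugs that are red or green| = 13.
|mugs that are not teal| = 23.
The claim requires 23 − 13 (= 10) to equal 11, which does not hold.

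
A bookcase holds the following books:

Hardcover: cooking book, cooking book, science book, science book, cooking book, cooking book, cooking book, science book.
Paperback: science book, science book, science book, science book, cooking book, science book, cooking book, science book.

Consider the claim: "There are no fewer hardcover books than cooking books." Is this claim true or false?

hardcover books: 8.
cooking books: 7.
The claim requires 8 ≥ 7, which holds.

True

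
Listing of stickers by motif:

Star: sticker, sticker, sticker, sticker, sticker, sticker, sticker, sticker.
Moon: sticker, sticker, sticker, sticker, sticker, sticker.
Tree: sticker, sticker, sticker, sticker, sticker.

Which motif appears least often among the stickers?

tree

Counts by motif: star 8, moon 6, tree 5.
The minimum is 5, held uniquely by tree.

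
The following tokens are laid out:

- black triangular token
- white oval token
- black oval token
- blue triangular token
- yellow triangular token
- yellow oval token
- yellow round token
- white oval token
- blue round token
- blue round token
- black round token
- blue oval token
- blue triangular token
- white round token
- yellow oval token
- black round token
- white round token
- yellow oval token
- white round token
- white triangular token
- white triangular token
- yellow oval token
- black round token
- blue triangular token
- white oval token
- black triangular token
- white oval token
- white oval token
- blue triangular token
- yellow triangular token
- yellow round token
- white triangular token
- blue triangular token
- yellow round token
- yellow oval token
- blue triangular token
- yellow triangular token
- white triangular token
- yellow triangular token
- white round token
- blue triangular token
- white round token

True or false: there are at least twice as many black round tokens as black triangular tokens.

black round tokens: 3.
black triangular tokens: 2.
The claim requires 3 ≥ 2 × 2 = 4, which does not hold.

False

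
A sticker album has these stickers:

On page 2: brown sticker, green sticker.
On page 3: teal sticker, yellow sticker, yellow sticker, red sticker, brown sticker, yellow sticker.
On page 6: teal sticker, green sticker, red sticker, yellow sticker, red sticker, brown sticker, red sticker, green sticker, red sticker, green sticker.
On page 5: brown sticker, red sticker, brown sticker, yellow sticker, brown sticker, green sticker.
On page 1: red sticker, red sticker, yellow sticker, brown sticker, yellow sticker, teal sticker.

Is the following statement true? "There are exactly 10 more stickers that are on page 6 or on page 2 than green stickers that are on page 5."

stickers on page 6 or on page 2: 12.
green stickers on page 5: 1.
The claim requires 12 − 1 (= 11) to equal 10, which does not hold.

False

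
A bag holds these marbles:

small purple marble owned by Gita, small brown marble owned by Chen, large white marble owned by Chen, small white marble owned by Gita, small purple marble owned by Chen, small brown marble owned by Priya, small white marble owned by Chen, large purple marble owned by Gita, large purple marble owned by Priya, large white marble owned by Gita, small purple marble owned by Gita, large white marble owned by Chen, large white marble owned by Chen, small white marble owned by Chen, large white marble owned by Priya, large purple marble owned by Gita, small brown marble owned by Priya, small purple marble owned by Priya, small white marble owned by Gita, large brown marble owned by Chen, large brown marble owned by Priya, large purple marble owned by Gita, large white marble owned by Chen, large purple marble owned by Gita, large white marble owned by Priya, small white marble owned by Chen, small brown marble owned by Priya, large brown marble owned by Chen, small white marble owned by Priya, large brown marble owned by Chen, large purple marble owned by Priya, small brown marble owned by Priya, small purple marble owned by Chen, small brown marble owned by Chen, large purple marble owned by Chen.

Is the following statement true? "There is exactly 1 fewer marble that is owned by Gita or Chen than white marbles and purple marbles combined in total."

True

marbles owned by Gita or Chen: 24.
white marbles: 13; purple marbles: 12; combined: 13 + 12 = 25.
The claim requires 25 − 24 (= 1) to equal 1, which holds.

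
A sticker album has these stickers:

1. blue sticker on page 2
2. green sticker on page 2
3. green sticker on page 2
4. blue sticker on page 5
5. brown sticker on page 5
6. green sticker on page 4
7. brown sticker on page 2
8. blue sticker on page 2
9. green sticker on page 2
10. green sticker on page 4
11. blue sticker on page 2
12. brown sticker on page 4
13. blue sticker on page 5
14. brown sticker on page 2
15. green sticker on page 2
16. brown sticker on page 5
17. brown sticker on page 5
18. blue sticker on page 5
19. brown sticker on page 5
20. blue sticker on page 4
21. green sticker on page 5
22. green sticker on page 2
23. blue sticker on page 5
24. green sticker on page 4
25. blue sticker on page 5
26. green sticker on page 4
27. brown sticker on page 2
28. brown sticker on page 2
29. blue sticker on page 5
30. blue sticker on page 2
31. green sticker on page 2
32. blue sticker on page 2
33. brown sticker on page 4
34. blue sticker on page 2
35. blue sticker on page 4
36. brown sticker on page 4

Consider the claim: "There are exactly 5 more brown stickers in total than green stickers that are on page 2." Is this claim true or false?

There are 11 brown stickers.
There are 6 green stickers on page 2.
The claim requires 11 − 6 (= 5) to equal 5, which holds.

True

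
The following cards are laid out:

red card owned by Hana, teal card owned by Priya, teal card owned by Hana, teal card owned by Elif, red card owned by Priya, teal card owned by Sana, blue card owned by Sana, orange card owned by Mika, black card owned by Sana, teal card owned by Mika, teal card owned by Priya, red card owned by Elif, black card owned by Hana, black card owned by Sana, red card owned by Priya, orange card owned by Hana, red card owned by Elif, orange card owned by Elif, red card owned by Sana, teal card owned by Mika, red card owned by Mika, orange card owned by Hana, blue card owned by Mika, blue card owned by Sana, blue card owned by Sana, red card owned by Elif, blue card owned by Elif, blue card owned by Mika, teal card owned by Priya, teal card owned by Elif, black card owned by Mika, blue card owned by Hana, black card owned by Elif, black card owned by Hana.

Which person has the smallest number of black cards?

Counts by player (restricted to black cards): Hana→2, Sana→2, Elif→1, Mika→1, Priya→0.
The minimum is 0, held uniquely by Priya.

Priya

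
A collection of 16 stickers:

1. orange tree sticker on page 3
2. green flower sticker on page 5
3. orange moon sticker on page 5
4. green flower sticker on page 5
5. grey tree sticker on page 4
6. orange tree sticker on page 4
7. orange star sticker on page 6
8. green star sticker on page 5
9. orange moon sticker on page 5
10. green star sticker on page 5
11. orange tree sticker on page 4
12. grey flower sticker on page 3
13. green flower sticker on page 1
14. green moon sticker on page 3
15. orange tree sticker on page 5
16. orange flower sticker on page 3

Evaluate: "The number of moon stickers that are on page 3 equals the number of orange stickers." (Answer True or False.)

There is 1 moon sticker on page 3.
There are 8 orange stickers.
The claim requires 1 = 8, which does not hold.

False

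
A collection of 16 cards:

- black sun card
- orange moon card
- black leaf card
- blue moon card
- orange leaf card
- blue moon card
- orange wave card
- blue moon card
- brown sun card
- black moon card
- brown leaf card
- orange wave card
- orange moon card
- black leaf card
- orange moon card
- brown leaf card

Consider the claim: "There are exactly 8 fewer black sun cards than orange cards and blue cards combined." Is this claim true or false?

There is 1 black sun card.
orange cards: 6; blue cards: 3; combined: 6 + 3 = 9.
The claim requires 9 − 1 (= 8) to equal 8, which holds.

True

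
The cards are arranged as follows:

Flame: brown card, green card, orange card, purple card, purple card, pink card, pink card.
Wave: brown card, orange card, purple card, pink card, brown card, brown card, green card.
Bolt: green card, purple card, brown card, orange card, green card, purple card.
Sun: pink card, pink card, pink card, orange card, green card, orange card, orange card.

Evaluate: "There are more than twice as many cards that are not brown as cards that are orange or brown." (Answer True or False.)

|cards that are not brown| = 22.
|cards that are orange or brown| = 11.
The claim requires 22 > 2 × 11 = 22, which does not hold.

False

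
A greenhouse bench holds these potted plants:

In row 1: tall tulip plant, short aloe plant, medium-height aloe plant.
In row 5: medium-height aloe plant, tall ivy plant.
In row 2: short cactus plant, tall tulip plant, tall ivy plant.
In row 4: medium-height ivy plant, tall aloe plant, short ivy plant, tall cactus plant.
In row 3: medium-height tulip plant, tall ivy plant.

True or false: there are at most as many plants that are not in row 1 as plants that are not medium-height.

plants that are not in row 1: 11.
plants that are not medium-height: 10.
The claim requires 11 ≤ 10, which does not hold.

False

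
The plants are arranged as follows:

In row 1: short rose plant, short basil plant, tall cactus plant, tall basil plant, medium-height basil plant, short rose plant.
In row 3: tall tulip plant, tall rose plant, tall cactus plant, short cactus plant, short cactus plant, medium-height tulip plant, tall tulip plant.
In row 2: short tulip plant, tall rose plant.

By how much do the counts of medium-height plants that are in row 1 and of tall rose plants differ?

medium-height plants in row 1: 1. tall rose plants: 2.
|1 − 2| = 2 − 1 = 1.

1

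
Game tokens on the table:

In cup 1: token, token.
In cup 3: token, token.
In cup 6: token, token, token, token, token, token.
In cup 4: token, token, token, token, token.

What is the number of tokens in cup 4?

5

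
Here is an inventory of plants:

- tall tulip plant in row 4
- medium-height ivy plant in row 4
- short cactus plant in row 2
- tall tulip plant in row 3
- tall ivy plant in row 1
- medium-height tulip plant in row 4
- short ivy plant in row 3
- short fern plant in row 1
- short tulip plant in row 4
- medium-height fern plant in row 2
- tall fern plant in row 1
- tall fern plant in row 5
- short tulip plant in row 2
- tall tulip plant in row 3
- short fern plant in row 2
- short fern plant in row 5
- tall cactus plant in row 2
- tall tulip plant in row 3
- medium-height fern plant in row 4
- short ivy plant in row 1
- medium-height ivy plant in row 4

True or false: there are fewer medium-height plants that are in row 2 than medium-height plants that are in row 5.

|medium-height plants in row 2| = 1.
|medium-height plants in row 5| = 0.
The claim requires 1 < 0, which does not hold.

False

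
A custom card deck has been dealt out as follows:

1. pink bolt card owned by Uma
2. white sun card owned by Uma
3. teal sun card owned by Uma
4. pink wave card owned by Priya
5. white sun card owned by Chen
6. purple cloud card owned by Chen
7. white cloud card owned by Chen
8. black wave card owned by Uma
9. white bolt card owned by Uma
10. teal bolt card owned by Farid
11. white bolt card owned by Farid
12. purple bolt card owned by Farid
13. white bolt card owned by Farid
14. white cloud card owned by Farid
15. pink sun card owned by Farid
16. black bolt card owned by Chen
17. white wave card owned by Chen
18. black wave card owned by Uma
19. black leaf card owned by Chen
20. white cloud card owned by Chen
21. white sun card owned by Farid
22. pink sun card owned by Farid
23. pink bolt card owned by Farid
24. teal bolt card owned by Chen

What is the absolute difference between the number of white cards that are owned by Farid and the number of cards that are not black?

white cards owned by Farid: 4. cards that are not black: 20.
|4 − 20| = 20 − 4 = 16.

16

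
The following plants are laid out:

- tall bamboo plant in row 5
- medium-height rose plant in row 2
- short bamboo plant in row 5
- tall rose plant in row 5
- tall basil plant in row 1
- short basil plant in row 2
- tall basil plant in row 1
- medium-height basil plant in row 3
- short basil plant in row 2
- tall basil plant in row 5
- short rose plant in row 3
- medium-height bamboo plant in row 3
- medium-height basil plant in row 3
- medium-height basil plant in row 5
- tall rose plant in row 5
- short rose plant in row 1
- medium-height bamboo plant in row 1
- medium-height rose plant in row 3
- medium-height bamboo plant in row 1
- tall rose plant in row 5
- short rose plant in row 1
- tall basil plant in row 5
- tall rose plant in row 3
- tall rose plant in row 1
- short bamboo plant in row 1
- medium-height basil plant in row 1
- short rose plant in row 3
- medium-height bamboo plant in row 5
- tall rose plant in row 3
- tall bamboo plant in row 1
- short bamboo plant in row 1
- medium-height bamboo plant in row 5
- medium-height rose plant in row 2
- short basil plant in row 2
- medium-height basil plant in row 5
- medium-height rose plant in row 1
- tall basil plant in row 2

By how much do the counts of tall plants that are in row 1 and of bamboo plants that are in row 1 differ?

1

tall plants in row 1: 4. bamboo plants in row 1: 5.
|4 − 5| = 5 − 4 = 1.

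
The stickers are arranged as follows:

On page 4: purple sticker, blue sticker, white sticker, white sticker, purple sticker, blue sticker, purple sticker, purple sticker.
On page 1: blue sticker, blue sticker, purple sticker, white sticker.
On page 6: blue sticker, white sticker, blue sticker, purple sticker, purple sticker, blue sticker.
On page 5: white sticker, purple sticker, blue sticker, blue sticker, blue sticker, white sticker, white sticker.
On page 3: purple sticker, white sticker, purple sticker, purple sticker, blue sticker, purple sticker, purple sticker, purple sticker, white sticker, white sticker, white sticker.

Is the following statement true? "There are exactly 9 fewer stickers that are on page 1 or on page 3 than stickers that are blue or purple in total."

False

stickers on page 1 or on page 3: 15.
stickers that are blue or purple: 25.
The claim requires 25 − 15 (= 10) to equal 9, which does not hold.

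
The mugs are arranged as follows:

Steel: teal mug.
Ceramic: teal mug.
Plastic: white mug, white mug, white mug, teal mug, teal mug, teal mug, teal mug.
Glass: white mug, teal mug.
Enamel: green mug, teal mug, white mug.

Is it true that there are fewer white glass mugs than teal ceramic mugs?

white glass mugs: 1.
teal ceramic mugs: 1.
The claim requires 1 < 1, which does not hold.

False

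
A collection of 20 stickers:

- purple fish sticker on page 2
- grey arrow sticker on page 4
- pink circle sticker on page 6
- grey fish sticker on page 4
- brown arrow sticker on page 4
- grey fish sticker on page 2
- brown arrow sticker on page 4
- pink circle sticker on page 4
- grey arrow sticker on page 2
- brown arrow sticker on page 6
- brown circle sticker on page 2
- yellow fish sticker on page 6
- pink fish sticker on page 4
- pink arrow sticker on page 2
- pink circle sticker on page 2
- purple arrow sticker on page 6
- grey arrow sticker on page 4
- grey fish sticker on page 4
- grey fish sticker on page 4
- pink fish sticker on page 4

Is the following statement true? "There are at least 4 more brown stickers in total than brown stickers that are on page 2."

False

|brown stickers| = 4.
|brown stickers on page 2| = 1.
The claim requires 4 − 1 = 3 ≥ 4, which does not hold.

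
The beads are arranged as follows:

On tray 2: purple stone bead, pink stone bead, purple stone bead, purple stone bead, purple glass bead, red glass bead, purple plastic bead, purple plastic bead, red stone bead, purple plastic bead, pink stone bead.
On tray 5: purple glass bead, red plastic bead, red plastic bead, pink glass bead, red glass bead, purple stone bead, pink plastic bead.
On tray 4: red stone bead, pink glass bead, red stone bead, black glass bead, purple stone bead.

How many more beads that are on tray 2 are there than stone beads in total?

beads on tray 2: 11.
stone beads: 10.
11 − 10 = 1.

1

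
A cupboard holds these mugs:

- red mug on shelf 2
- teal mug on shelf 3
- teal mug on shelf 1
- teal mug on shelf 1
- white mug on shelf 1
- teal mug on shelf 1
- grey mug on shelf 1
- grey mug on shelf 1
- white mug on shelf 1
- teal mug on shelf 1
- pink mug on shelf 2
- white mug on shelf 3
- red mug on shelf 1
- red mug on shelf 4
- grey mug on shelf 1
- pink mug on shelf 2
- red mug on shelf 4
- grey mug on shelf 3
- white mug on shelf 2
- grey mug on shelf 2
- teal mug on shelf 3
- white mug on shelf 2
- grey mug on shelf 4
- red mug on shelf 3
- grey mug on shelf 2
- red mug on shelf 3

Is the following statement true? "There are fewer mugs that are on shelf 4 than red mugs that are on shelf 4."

False

|mugs on shelf 4| = 3.
|red mugs on shelf 4| = 2.
The claim requires 3 < 2, which does not hold.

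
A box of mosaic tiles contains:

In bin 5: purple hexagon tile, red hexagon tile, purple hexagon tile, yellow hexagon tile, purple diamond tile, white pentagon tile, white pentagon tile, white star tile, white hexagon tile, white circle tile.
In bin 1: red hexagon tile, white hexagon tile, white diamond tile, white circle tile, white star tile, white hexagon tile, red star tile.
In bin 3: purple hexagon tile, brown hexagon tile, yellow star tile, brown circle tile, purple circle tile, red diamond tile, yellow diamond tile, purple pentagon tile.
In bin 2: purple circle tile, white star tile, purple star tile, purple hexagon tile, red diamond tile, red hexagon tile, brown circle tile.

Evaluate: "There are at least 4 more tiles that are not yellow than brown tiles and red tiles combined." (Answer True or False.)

True

|tiles that are not yellow| = 29.
brown tiles: 3; red tiles: 6; combined: 3 + 6 = 9.
The claim requires 29 − 9 = 20 ≥ 4, which holds.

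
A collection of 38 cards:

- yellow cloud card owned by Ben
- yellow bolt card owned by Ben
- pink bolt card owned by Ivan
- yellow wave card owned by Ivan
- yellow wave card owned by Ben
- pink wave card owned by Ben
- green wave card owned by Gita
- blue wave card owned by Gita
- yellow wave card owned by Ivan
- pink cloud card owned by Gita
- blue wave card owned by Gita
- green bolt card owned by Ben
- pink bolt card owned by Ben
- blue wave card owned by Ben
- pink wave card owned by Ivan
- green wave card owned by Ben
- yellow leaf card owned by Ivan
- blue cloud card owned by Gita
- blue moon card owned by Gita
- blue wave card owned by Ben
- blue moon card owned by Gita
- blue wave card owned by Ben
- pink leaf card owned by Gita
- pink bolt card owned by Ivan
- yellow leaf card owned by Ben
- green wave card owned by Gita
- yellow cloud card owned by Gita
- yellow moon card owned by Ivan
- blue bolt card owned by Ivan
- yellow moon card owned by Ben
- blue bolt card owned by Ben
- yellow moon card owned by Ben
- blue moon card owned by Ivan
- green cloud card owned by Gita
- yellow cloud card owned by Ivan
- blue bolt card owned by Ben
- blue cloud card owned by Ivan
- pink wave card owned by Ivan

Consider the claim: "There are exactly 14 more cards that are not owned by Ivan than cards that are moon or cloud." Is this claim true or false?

False

cards that are not owned by Ivan: 26.
cards that are moon or cloud: 13.
The claim requires 26 − 13 (= 13) to equal 14, which does not hold.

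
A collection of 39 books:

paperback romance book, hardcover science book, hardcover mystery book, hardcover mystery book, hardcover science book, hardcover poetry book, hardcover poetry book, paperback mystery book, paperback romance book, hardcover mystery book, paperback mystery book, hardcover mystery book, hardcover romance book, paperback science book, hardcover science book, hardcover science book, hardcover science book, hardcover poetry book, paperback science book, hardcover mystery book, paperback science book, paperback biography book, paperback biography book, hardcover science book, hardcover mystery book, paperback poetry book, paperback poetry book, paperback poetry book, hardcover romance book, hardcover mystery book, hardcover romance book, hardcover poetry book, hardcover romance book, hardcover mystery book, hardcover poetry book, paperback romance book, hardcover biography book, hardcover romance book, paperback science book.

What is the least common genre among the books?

Counts by genre: mystery 10, science 10, poetry 8, romance 8, biography 3.
The minimum is 3, held uniquely by biography.

biography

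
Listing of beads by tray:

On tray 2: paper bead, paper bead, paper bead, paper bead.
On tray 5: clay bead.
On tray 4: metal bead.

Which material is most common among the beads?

paper

Counts by material: paper 4, clay 1, metal 1.
The maximum is 4, held uniquely by paper.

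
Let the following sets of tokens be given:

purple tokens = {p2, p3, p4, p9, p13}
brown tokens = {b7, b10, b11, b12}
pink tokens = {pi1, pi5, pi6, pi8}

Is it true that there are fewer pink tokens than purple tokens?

There are 4 pink tokens.
There are 5 purple tokens.
The claim requires 4 < 5, which holds.

True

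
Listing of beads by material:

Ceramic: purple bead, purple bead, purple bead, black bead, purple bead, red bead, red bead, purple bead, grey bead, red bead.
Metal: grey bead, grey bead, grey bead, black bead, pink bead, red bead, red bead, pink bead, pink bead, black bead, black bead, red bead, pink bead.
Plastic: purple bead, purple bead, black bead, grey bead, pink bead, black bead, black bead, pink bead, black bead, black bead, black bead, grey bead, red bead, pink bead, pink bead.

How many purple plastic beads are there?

2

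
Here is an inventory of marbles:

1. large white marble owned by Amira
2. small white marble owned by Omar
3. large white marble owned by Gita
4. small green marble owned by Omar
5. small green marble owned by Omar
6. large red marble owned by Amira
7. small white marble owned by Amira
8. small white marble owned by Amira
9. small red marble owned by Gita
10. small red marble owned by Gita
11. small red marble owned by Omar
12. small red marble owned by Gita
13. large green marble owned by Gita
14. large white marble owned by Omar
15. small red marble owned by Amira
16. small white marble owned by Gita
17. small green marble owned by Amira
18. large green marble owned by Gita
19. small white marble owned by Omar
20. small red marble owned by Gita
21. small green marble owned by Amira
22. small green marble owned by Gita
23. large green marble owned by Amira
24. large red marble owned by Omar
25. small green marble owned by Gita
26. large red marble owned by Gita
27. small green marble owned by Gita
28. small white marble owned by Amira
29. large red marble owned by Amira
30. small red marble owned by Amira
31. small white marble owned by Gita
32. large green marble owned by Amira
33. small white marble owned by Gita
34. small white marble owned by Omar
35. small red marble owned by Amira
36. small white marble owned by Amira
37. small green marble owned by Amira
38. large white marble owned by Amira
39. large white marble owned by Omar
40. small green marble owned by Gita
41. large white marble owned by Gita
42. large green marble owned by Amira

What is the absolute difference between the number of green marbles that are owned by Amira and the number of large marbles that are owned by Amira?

green marbles owned by Amira: 6. large marbles owned by Amira: 7.
|6 − 7| = 7 − 6 = 1.

1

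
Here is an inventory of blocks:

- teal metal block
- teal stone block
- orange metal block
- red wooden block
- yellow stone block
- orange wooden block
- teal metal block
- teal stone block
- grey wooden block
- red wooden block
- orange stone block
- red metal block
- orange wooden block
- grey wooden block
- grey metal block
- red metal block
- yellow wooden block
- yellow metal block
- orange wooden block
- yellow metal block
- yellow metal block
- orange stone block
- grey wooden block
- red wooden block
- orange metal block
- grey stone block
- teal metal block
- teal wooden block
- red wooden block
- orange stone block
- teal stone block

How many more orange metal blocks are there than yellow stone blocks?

orange metal blocks: 2.
yellow stone blocks: 1.
2 − 1 = 1.

1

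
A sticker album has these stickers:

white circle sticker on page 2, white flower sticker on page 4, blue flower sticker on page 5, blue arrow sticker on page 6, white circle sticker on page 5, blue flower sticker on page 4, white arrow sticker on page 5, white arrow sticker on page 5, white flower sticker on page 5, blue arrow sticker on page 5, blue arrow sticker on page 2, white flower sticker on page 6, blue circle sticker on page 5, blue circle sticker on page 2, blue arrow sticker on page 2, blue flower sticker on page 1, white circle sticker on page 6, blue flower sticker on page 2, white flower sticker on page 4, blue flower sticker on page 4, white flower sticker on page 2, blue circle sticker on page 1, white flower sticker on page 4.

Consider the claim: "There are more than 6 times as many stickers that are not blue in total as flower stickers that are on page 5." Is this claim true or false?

There are 11 stickers that are not blue.
There are 2 flower stickers on page 5.
The claim requires 11 > 6 × 2 = 12, which does not hold.

False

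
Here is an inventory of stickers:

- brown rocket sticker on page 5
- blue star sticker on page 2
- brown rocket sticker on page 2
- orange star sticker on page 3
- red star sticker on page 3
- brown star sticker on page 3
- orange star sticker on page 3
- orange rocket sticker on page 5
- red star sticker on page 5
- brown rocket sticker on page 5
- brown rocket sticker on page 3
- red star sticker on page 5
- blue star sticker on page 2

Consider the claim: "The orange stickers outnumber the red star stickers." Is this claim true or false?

orange stickers: 3.
red star stickers: 3.
The claim requires 3 > 3, which does not hold.

False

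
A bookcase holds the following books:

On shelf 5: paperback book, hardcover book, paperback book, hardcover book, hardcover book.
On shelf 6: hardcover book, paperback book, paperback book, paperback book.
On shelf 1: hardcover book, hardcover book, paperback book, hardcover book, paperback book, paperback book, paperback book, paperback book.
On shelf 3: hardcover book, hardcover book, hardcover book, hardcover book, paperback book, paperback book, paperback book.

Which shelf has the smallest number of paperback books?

Counts by shelf (restricted to paperback books): shelf 1→5, shelf 6→3, shelf 3→3, shelf 5→2.
The minimum is 2, held uniquely by shelf 5.

shelf 5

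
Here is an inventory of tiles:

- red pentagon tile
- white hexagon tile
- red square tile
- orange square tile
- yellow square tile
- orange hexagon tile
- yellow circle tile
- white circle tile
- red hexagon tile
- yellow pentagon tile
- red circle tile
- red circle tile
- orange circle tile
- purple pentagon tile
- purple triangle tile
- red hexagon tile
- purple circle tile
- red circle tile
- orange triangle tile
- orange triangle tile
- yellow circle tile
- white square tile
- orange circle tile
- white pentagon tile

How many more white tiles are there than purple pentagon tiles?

white tiles: 4.
purple pentagon tiles: 1.
4 − 1 = 3.

3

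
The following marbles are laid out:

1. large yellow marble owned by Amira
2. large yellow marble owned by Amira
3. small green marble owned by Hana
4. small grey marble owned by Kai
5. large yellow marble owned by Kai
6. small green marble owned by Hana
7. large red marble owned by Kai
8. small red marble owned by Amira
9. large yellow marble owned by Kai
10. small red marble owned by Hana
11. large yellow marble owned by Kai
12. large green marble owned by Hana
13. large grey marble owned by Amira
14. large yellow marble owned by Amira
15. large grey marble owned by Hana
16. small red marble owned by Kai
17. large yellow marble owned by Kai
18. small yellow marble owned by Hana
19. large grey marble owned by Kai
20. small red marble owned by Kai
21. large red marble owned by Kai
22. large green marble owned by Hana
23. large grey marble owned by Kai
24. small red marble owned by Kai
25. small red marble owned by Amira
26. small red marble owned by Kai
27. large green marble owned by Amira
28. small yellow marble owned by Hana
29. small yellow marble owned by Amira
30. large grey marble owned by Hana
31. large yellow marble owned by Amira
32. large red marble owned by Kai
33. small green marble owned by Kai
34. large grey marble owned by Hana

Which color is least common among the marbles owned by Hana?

Counts by color (restricted to marbles owned by Hana): green 4, grey 3, yellow 2, red 1.
The minimum is 1, held uniquely by red.

red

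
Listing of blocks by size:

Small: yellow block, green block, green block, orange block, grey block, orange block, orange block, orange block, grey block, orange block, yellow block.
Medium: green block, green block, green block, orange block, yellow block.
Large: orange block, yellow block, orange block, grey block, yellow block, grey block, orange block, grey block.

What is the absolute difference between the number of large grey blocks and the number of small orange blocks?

2

large grey blocks: 3. small orange blocks: 5.
|3 − 5| = 5 − 3 = 2.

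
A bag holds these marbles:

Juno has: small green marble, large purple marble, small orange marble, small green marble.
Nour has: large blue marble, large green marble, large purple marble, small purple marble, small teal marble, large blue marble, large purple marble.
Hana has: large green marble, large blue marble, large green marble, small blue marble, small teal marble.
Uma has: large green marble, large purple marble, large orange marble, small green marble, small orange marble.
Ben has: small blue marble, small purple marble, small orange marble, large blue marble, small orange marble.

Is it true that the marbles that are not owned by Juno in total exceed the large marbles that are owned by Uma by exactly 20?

Count of marbles that are not owned by Juno: 22.
Count of large marbles owned by Uma: 3.
The claim requires 22 − 3 (= 19) to equal 20, which does not hold.

False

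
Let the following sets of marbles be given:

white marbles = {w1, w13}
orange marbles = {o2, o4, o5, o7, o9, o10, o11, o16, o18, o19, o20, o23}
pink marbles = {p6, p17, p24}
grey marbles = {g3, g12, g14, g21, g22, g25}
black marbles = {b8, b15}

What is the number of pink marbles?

3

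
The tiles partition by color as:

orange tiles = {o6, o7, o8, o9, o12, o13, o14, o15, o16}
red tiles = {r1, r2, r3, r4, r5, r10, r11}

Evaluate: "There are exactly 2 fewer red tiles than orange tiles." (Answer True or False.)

True

There are 7 red tiles.
There are 9 orange tiles.
The claim requires 9 − 7 (= 2) to equal 2, which holds.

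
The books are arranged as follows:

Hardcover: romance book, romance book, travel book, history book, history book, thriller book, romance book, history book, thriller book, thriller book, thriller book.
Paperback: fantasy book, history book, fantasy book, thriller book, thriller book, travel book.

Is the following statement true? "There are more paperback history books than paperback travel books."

|paperback history books| = 1.
|paperback travel books| = 1.
The claim requires 1 > 1, which does not hold.

False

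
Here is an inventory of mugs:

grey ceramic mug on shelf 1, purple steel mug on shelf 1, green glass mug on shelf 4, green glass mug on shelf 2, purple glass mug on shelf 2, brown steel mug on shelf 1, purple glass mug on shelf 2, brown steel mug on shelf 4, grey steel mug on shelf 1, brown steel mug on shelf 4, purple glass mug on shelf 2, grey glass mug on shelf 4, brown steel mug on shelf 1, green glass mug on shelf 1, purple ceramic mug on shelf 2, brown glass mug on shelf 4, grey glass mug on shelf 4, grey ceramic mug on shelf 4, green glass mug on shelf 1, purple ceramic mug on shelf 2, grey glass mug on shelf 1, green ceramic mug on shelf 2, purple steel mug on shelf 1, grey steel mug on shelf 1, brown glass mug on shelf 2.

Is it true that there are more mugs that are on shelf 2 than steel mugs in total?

False

There are 8 mugs on shelf 2.
There are 8 steel mugs.
The claim requires 8 > 8, which does not hold.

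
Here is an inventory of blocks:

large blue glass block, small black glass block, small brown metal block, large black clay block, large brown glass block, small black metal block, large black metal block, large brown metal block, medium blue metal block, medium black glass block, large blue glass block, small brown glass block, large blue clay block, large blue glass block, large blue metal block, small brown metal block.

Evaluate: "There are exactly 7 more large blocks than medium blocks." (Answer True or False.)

True

large blocks: 9.
medium blocks: 2.
The claim requires 9 − 2 (= 7) to equal 7, which holds.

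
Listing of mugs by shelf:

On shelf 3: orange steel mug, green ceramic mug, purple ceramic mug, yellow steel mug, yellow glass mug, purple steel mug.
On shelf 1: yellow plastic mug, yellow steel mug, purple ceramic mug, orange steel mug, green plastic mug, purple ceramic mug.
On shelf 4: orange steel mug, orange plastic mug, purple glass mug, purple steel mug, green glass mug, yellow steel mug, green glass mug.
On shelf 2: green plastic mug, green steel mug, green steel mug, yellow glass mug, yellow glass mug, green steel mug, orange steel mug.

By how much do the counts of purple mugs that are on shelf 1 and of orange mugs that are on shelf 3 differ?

1

purple mugs on shelf 1: 2. orange mugs on shelf 3: 1.
|2 − 1| = 2 − 1 = 1.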